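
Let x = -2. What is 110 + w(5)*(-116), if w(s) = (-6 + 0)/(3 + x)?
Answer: 806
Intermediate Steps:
w(s) = -6 (w(s) = (-6 + 0)/(3 - 2) = -6/1 = -6*1 = -6)
110 + w(5)*(-116) = 110 - 6*(-116) = 110 + 696 = 806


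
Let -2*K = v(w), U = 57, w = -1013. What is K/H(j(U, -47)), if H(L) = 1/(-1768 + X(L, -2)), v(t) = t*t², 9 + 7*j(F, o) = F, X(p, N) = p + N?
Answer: -6414811254687/7 ≈ -9.1640e+11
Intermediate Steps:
X(p, N) = N + p
j(F, o) = -9/7 + F/7
v(t) = t³
H(L) = 1/(-1770 + L) (H(L) = 1/(-1768 + (-2 + L)) = 1/(-1770 + L))
K = 1039509197/2 (K = -½*(-1013)³ = -½*(-1039509197) = 1039509197/2 ≈ 5.1975e+8)
K/H(j(U, -47)) = 1039509197/(2*(1/(-1770 + (-9/7 + (⅐)*57)))) = 1039509197/(2*(1/(-1770 + (-9/7 + 57/7)))) = 1039509197/(2*(1/(-1770 + 48/7))) = 1039509197/(2*(1/(-12342/7))) = 1039509197/(2*(-7/12342)) = (1039509197/2)*(-12342/7) = -6414811254687/7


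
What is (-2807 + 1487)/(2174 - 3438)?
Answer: 165/158 ≈ 1.0443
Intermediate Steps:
(-2807 + 1487)/(2174 - 3438) = -1320/(-1264) = -1320*(-1/1264) = 165/158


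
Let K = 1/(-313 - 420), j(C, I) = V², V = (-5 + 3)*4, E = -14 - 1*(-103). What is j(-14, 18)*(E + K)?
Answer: 4175104/733 ≈ 5695.9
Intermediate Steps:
E = 89 (E = -14 + 103 = 89)
V = -8 (V = -2*4 = -8)
j(C, I) = 64 (j(C, I) = (-8)² = 64)
K = -1/733 (K = 1/(-733) = -1/733 ≈ -0.0013643)
j(-14, 18)*(E + K) = 64*(89 - 1/733) = 64*(65236/733) = 4175104/733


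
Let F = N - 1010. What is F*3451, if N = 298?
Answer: -2457112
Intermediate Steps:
F = -712 (F = 298 - 1010 = -712)
F*3451 = -712*3451 = -2457112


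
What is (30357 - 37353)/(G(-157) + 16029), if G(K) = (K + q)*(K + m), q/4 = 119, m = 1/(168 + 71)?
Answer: 1672044/8138587 ≈ 0.20545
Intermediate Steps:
m = 1/239 ≈ 0.0041841
q = 476 (q = 4*119 = 476)
G(K) = (476 + K)*(1/239 + K) (G(K) = (K + 476)*(K + 1/239) = (476 + K)*(1/239 + K))
(30357 - 37353)/(G(-157) + 16029) = (30357 - 37353)/((476/239 + (-157)² + (113765/239)*(-157)) + 16029) = -6996/((476/239 + 24649 - 17861105/239) + 16029) = -6996/(-11969518/239 + 16029) = -6996/(-8138587/239) = -6996*(-239/8138587) = 1672044/8138587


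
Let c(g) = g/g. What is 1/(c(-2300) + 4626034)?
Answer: 1/4626035 ≈ 2.1617e-7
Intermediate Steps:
c(g) = 1
1/(c(-2300) + 4626034) = 1/(1 + 4626034) = 1/4626035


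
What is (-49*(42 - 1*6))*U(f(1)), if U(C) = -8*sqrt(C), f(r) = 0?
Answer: 0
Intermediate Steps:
(-49*(42 - 1*6))*U(f(1)) = (-49*(42 - 1*6))*(-8*sqrt(0)) = (-49*(42 - 6))*(-8*0) = -49*36*0 = -1764*0 = 0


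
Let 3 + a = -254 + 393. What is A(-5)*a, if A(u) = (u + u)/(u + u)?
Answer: 136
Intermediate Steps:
A(u) = 1 (A(u) = (2*u)/((2*u)) = (2*u)*(1/(2*u)) = 1)
a = 136 (a = -3 + (-254 + 393) = -3 + 139 = 136)
A(-5)*a = 1*136 = 136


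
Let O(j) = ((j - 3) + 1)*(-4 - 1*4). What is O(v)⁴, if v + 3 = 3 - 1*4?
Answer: 5308416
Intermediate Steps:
v = -4 (v = -3 + (3 - 1*4) = -3 + (3 - 4) = -3 - 1 = -4)
O(j) = 16 - 8*j (O(j) = ((-3 + j) + 1)*(-4 - 4) = (-2 + j)*(-8) = 16 - 8*j)
O(v)⁴ = (16 - 8*(-4))⁴ = (16 + 32)⁴ = 48⁴ = 5308416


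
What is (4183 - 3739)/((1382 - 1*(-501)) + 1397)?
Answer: 111/820 ≈ 0.13537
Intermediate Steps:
(4183 - 3739)/((1382 - 1*(-501)) + 1397) = 444/((1382 + 501) + 1397) = 444/(1883 + 1397) = 444/3280 = 444*(1/3280) = 111/820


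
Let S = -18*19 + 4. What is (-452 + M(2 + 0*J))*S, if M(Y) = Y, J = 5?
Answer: 152100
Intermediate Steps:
S = -338 (S = -342 + 4 = -338)
(-452 + M(2 + 0*J))*S = (-452 + (2 + 0*5))*(-338) = (-452 + (2 + 0))*(-338) = (-452 + 2)*(-338) = -450*(-338) = 152100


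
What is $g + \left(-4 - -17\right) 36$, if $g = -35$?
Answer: $433$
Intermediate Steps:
$g + \left(-4 - -17\right) 36 = -35 + \left(-4 - -17\right) 36 = -35 + \left(-4 + 17\right) 36 = -35 + 13 \cdot 36 = -35 + 468 = 433$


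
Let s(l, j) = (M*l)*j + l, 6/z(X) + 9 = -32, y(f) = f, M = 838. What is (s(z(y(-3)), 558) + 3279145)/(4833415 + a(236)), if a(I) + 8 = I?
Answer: 3210715/4833643 ≈ 0.66424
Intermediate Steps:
a(I) = -8 + I
z(X) = -6/41 (z(X) = 6/(-9 - 32) = 6/(-41) = 6*(-1/41) = -6/41)
s(l, j) = l + 838*j*l (s(l, j) = (838*l)*j + l = 838*j*l + l = l + 838*j*l)
(s(z(y(-3)), 558) + 3279145)/(4833415 + a(236)) = (-6*(1 + 838*558)/41 + 3279145)/(4833415 + (-8 + 236)) = (-6*(1 + 467604)/41 + 3279145)/(4833415 + 228) = (-6/41*467605 + 3279145)/4833643 = (-68430 + 3279145)*(1/4833643) = 3210715*(1/4833643) = 3210715/4833643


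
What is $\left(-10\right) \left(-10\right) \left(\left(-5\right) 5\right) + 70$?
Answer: $-2430$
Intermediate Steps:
$\left(-10\right) \left(-10\right) \left(\left(-5\right) 5\right) + 70 = 100 \left(-25\right) + 70 = -2500 + 70 = -2430$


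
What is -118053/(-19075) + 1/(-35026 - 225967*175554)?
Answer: 5408995457728391/873985314702150 ≈ 6.1889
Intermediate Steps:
-118053/(-19075) + 1/(-35026 - 225967*175554) = -118053*(-1/19075) + (1/175554)/(-260993) = 118053/19075 - 1/260993*1/175554 = 118053/19075 - 1/45818365122 = 5408995457728391/873985314702150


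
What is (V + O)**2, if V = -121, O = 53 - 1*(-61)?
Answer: 49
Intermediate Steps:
O = 114 (O = 53 + 61 = 114)
(V + O)**2 = (-121 + 114)**2 = (-7)**2 = 49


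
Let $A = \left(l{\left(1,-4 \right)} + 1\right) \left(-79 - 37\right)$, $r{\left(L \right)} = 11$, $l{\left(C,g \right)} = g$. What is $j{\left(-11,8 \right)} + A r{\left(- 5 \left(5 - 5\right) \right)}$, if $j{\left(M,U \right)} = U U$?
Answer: $3892$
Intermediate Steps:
$j{\left(M,U \right)} = U^{2}$
$A = 348$ ($A = \left(-4 + 1\right) \left(-79 - 37\right) = \left(-3\right) \left(-116\right) = 348$)
$j{\left(-11,8 \right)} + A r{\left(- 5 \left(5 - 5\right) \right)} = 8^{2} + 348 \cdot 11 = 64 + 3828 = 3892$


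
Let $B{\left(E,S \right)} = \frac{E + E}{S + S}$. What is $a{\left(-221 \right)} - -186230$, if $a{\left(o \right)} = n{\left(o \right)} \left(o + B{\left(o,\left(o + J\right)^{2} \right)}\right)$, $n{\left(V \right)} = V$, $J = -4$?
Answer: $\frac{11900518216}{50625} \approx 2.3507 \cdot 10^{5}$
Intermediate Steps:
$B{\left(E,S \right)} = \frac{E}{S}$ ($B{\left(E,S \right)} = \frac{2 E}{2 S} = 2 E \frac{1}{2 S} = \frac{E}{S}$)
$a{\left(o \right)} = o \left(o + \frac{o}{\left(-4 + o\right)^{2}}\right)$ ($a{\left(o \right)} = o \left(o + \frac{o}{\left(o - 4\right)^{2}}\right) = o \left(o + \frac{o}{\left(-4 + o\right)^{2}}\right)$)
$a{\left(-221 \right)} - -186230 = \left(\left(-221\right)^{2} + \frac{\left(-221\right)^{2}}{\left(-4 - 221\right)^{2}}\right) - -186230 = \left(48841 + \frac{48841}{50625}\right) + 186230 = \frac{2472624466}{50625} + 186230 = \frac{11900518216}{50625}$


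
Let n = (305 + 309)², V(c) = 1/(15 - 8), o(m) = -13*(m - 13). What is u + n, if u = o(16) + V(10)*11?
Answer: 2638710/7 ≈ 3.7696e+5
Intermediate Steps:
o(m) = 169 - 13*m (o(m) = -13*(-13 + m) = 169 - 13*m)
V(c) = ⅐ (V(c) = 1/7 = ⅐)
n = 376996 (n = 614² = 376996)
u = -262/7 (u = (169 - 13*16) + (⅐)*11 = (169 - 208) + 11/7 = -39 + 11/7 = -262/7 ≈ -37.429)
u + n = -262/7 + 376996 = 2638710/7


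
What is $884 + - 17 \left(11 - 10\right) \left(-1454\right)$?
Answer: $25602$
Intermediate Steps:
$884 + - 17 \left(11 - 10\right) \left(-1454\right) = 884 + \left(-17\right) 1 \left(-1454\right) = 884 - -24718 = 884 + 24718 = 25602$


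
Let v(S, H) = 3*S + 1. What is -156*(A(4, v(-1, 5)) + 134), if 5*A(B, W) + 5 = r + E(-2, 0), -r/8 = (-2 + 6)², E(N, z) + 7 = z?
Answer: -16536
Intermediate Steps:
E(N, z) = -7 + z
r = -128 (r = -8*(-2 + 6)² = -8*4² = -8*16 = -128)
v(S, H) = 1 + 3*S
A(B, W) = -28 (A(B, W) = -1 + (-128 + (-7 + 0))/5 = -1 + (-128 - 7)/5 = -1 + (⅕)*(-135) = -1 - 27 = -28)
-156*(A(4, v(-1, 5)) + 134) = -156*(-28 + 134) = -156*106 = -16536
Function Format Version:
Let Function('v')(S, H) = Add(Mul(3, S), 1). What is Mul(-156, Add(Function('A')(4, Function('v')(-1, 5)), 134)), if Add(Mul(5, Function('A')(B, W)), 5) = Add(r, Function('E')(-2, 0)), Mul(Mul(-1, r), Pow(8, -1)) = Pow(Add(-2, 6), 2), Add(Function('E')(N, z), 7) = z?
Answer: -16536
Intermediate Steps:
Function('E')(N, z) = Add(-7, z)
r = -128 (r = Mul(-8, Pow(Add(-2, 6), 2)) = Mul(-8, Pow(4, 2)) = Mul(-8, 16) = -128)
Function('v')(S, H) = Add(1, Mul(3, S))
Function('A')(B, W) = -28 (Function('A')(B, W) = Add(-1, Mul(Rational(1, 5), Add(-128, Add(-7, 0)))) = Add(-1, Mul(Rational(1, 5), Add(-128, -7))) = Add(-1, Mul(Rational(1, 5), -135)) = Add(-1, -27) = -28)
Mul(-156, Add(Function('A')(4, Function('v')(-1, 5)), 134)) = Mul(-156, Add(-28, 134)) = Mul(-156, 106) = -16536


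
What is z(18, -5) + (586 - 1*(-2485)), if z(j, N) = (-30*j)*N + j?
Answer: 5789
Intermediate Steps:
z(j, N) = j - 30*N*j (z(j, N) = -30*N*j + j = j - 30*N*j)
z(18, -5) + (586 - 1*(-2485)) = 18*(1 - 30*(-5)) + (586 - 1*(-2485)) = 18*(1 + 150) + (586 + 2485) = 18*151 + 3071 = 2718 + 3071 = 5789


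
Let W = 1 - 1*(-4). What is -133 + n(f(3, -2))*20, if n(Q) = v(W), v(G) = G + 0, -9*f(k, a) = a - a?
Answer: -33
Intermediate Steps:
f(k, a) = 0 (f(k, a) = -(a - a)/9 = -⅑*0 = 0)
W = 5 (W = 1 + 4 = 5)
v(G) = G
n(Q) = 5
-133 + n(f(3, -2))*20 = -133 + 5*20 = -133 + 100 = -33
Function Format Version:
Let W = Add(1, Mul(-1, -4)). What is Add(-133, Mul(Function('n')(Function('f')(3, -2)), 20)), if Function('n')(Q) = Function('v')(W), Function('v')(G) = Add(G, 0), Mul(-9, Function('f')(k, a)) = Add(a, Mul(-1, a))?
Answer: -33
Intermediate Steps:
Function('f')(k, a) = 0 (Function('f')(k, a) = Mul(Rational(-1, 9), Add(a, Mul(-1, a))) = Mul(Rational(-1, 9), 0) = 0)
W = 5 (W = Add(1, 4) = 5)
Function('v')(G) = G
Function('n')(Q) = 5
Add(-133, Mul(Function('n')(Function('f')(3, -2)), 20)) = Add(-133, Mul(5, 20)) = Add(-133, 100) = -33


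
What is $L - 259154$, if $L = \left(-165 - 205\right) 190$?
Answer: $-329454$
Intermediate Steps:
$L = -70300$ ($L = \left(-370\right) 190 = -70300$)
$L - 259154 = -70300 - 259154 = -329454$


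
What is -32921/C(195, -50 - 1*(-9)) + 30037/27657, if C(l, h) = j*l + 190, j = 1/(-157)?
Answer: -20293962962/117087885 ≈ -173.32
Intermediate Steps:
j = -1/157 ≈ -0.0063694
C(l, h) = 190 - l/157 (C(l, h) = -l/157 + 190 = 190 - l/157)
-32921/C(195, -50 - 1*(-9)) + 30037/27657 = -32921/(190 - 1/157*195) + 30037/27657 = -32921/(190 - 195/157) + 30037*(1/27657) = -32921/29635/157 + 4291/3951 = -32921*157/29635 + 4291/3951 = -5168597/29635 + 4291/3951 = -20293962962/117087885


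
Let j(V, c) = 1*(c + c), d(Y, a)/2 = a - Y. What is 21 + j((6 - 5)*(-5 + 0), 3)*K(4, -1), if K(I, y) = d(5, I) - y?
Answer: 15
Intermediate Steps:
d(Y, a) = -2*Y + 2*a (d(Y, a) = 2*(a - Y) = -2*Y + 2*a)
K(I, y) = -10 - y + 2*I (K(I, y) = (-2*5 + 2*I) - y = (-10 + 2*I) - y = -10 - y + 2*I)
j(V, c) = 2*c (j(V, c) = 1*(2*c) = 2*c)
21 + j((6 - 5)*(-5 + 0), 3)*K(4, -1) = 21 + (2*3)*(-10 - 1*(-1) + 2*4) = 21 + 6*(-10 + 1 + 8) = 21 + 6*(-1) = 21 - 6 = 15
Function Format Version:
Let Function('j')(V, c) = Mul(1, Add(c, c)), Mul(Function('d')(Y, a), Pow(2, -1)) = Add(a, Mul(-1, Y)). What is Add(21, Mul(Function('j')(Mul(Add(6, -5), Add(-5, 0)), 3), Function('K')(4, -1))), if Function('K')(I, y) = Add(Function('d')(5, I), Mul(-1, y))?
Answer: 15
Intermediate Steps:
Function('d')(Y, a) = Add(Mul(-2, Y), Mul(2, a)) (Function('d')(Y, a) = Mul(2, Add(a, Mul(-1, Y))) = Add(Mul(-2, Y), Mul(2, a)))
Function('K')(I, y) = Add(-10, Mul(-1, y), Mul(2, I)) (Function('K')(I, y) = Add(Add(Mul(-2, 5), Mul(2, I)), Mul(-1, y)) = Add(Add(-10, Mul(2, I)), Mul(-1, y)) = Add(-10, Mul(-1, y), Mul(2, I)))
Function('j')(V, c) = Mul(2, c) (Function('j')(V, c) = Mul(1, Mul(2, c)) = Mul(2, c))
Add(21, Mul(Function('j')(Mul(Add(6, -5), Add(-5, 0)), 3), Function('K')(4, -1))) = Add(21, Mul(Mul(2, 3), Add(-10, Mul(-1, -1), Mul(2, 4)))) = Add(21, Mul(6, Add(-10, 1, 8))) = Add(21, Mul(6, -1)) = Add(21, -6) = 15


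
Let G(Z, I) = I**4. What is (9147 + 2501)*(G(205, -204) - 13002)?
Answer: 20172920232192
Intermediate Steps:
(9147 + 2501)*(G(205, -204) - 13002) = (9147 + 2501)*((-204)**4 - 13002) = 11648*(1731891456 - 13002) = 11648*1731878454 = 20172920232192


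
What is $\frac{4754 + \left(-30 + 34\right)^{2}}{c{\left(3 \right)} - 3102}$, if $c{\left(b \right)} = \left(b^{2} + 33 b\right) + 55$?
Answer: $- \frac{4770}{2939} \approx -1.623$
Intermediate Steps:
$c{\left(b \right)} = 55 + b^{2} + 33 b$
$\frac{4754 + \left(-30 + 34\right)^{2}}{c{\left(3 \right)} - 3102} = \frac{4754 + \left(-30 + 34\right)^{2}}{\left(55 + 3^{2} + 33 \cdot 3\right) - 3102} = \frac{4754 + 4^{2}}{\left(55 + 9 + 99\right) - 3102} = \frac{4754 + 16}{163 - 3102} = \frac{4770}{-2939} = 4770 \left(- \frac{1}{2939}\right) = - \frac{4770}{2939}$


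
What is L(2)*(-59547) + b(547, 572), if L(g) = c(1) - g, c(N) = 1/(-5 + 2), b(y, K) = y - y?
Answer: 138943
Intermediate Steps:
b(y, K) = 0
c(N) = -⅓ (c(N) = 1/(-3) = -⅓)
L(g) = -⅓ - g
L(2)*(-59547) + b(547, 572) = (-⅓ - 1*2)*(-59547) + 0 = (-⅓ - 2)*(-59547) + 0 = -7/3*(-59547) + 0 = 138943 + 0 = 138943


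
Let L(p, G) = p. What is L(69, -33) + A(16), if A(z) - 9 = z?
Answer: 94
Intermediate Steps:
A(z) = 9 + z
L(69, -33) + A(16) = 69 + (9 + 16) = 69 + 25 = 94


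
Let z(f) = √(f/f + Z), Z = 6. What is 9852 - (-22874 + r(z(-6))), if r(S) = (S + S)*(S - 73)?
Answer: 32712 + 146*√7 ≈ 33098.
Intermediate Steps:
z(f) = √7 (z(f) = √(f/f + 6) = √(1 + 6) = √7)
r(S) = 2*S*(-73 + S) (r(S) = (2*S)*(-73 + S) = 2*S*(-73 + S))
9852 - (-22874 + r(z(-6))) = 9852 - (-22874 + 2*√7*(-73 + √7)) = 9852 + (22874 - 2*√7*(-73 + √7)) = 32726 - 2*√7*(-73 + √7)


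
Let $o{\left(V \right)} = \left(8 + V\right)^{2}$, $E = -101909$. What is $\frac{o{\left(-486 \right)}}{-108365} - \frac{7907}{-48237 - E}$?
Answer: $- \frac{13120035303}{5816166280} \approx -2.2558$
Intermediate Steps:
$\frac{o{\left(-486 \right)}}{-108365} - \frac{7907}{-48237 - E} = \frac{\left(8 - 486\right)^{2}}{-108365} - \frac{7907}{-48237 - -101909} = \left(-478\right)^{2} \left(- \frac{1}{108365}\right) - \frac{7907}{-48237 + 101909} = 228484 \left(- \frac{1}{108365}\right) - \frac{7907}{53672} = - \frac{228484}{108365} - \frac{7907}{53672} = - \frac{13120035303}{5816166280}$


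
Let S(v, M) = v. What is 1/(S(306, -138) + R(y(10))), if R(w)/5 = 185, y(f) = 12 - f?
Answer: 1/1231 ≈ 0.00081235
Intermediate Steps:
R(w) = 925 (R(w) = 5*185 = 925)
1/(S(306, -138) + R(y(10))) = 1/(306 + 925) = 1/1231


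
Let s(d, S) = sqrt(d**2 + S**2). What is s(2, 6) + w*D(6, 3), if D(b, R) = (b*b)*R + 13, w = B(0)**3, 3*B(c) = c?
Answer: 2*sqrt(10) ≈ 6.3246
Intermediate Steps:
B(c) = c/3
w = 0 (w = ((1/3)*0)**3 = 0**3 = 0)
D(b, R) = 13 + R*b**2 (D(b, R) = b**2*R + 13 = R*b**2 + 13 = 13 + R*b**2)
s(d, S) = sqrt(S**2 + d**2)
s(2, 6) + w*D(6, 3) = sqrt(6**2 + 2**2) + 0*(13 + 3*6**2) = sqrt(36 + 4) + 0*(13 + 3*36) = sqrt(40) + 0*(13 + 108) = 2*sqrt(10) + 0*121 = 2*sqrt(10) + 0 = 2*sqrt(10)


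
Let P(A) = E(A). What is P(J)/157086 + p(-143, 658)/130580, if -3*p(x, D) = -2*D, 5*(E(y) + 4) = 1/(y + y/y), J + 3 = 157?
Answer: 883322273/264950410950 ≈ 0.0033339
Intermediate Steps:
J = 154 (J = -3 + 157 = 154)
E(y) = -4 + 1/(5*(1 + y)) (E(y) = -4 + 1/(5*(y + y/y)) = -4 + 1/(5*(y + 1)) = -4 + 1/(5*(1 + y)))
P(A) = (-19 - 20*A)/(5*(1 + A))
p(x, D) = 2*D/3 (p(x, D) = -(-2)*D/3 = 2*D/3)
P(J)/157086 + p(-143, 658)/130580 = ((-19 - 20*154)/(5*(1 + 154)))/157086 + ((2/3)*658)/130580 = ((1/5)*(-19 - 3080)/155)*(1/157086) + (1316/3)*(1/130580) = ((1/5)*(1/155)*(-3099))*(1/157086) + 329/97935 = -3099/775*1/157086 + 329/97935 = -1033/40580550 + 329/97935 = 883322273/264950410950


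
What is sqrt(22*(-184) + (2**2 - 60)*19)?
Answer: 6*I*sqrt(142) ≈ 71.498*I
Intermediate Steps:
sqrt(22*(-184) + (2**2 - 60)*19) = sqrt(-4048 + (4 - 60)*19) = sqrt(-4048 - 56*19) = sqrt(-4048 - 1064) = sqrt(-5112) = 6*I*sqrt(142)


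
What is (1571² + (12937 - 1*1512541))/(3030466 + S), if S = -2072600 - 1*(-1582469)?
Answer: 968437/2540335 ≈ 0.38122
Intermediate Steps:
S = -490131 (S = -2072600 + 1582469 = -490131)
(1571² + (12937 - 1*1512541))/(3030466 + S) = (1571² + (12937 - 1*1512541))/(3030466 - 490131) = (2468041 + (12937 - 1512541))/2540335 = (2468041 - 1499604)*(1/2540335) = 968437*(1/2540335) = 968437/2540335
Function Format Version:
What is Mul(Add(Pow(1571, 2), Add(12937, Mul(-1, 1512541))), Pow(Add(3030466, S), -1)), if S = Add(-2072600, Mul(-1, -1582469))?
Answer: Rational(968437, 2540335) ≈ 0.38122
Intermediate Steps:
S = -490131 (S = Add(-2072600, 1582469) = -490131)
Mul(Add(Pow(1571, 2), Add(12937, Mul(-1, 1512541))), Pow(Add(3030466, S), -1)) = Mul(Add(Pow(1571, 2), Add(12937, Mul(-1, 1512541))), Pow(Add(3030466, -490131), -1)) = Mul(Add(2468041, Add(12937, -1512541)), Pow(2540335, -1)) = Mul(Add(2468041, -1499604), Rational(1, 2540335)) = Mul(968437, Rational(1, 2540335)) = Rational(968437, 2540335)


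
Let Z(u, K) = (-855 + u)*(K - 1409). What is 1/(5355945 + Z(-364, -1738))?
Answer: 1/9192138 ≈ 1.0879e-7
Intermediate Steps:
Z(u, K) = (-1409 + K)*(-855 + u) (Z(u, K) = (-855 + u)*(-1409 + K) = (-1409 + K)*(-855 + u))
1/(5355945 + Z(-364, -1738)) = 1/(5355945 + (1204695 - 1409*(-364) - 855*(-1738) - 1738*(-364))) = 1/(5355945 + (1204695 + 512876 + 1485990 + 632632)) = 1/(5355945 + 3836193) = 1/9192138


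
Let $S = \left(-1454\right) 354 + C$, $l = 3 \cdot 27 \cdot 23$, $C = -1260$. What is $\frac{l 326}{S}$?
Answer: $- \frac{101223}{85996} \approx -1.1771$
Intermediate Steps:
$l = 1863$ ($l = 81 \cdot 23 = 1863$)
$S = -515976$ ($S = \left(-1454\right) 354 - 1260 = -514716 - 1260 = -515976$)
$\frac{l 326}{S} = \frac{1863 \cdot 326}{-515976} = 607338 \left(- \frac{1}{515976}\right) = - \frac{101223}{85996}$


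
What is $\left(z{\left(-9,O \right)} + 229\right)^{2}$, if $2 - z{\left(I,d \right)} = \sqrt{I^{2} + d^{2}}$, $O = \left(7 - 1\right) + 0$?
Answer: $53478 - 1386 \sqrt{13} \approx 48481.0$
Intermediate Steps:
$O = 6$ ($O = 6 + 0 = 6$)
$z{\left(I,d \right)} = 2 - \sqrt{I^{2} + d^{2}}$
$\left(z{\left(-9,O \right)} + 229\right)^{2} = \left(\left(2 - \sqrt{\left(-9\right)^{2} + 6^{2}}\right) + 229\right)^{2} = \left(\left(2 - \sqrt{81 + 36}\right) + 229\right)^{2} = \left(\left(2 - \sqrt{117}\right) + 229\right)^{2} = \left(\left(2 - 3 \sqrt{13}\right) + 229\right)^{2} = \left(231 - 3 \sqrt{13}\right)^{2}$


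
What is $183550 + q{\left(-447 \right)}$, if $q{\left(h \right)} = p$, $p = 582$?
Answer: $184132$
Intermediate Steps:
$q{\left(h \right)} = 582$
$183550 + q{\left(-447 \right)} = 183550 + 582 = 184132$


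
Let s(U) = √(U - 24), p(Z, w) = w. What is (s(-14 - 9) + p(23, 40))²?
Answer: (40 + I*√47)² ≈ 1553.0 + 548.45*I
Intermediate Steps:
s(U) = √(-24 + U)
(s(-14 - 9) + p(23, 40))² = (√(-24 + (-14 - 9)) + 40)² = (√(-24 - 23) + 40)² = (√(-47) + 40)² = (I*√47 + 40)² = (40 + I*√47)²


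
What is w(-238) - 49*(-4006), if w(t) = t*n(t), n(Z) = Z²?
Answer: -13284978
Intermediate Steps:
w(t) = t³ (w(t) = t*t² = t³)
w(-238) - 49*(-4006) = (-238)³ - 49*(-4006) = -13481272 + 196294 = -13284978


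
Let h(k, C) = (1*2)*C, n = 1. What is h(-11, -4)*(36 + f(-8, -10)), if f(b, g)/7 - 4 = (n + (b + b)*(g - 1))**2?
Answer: -1754936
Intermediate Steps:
f(b, g) = 28 + 7*(1 + 2*b*(-1 + g))**2 (f(b, g) = 28 + 7*(1 + (b + b)*(g - 1))**2 = 28 + 7*(1 + (2*b)*(-1 + g))**2 = 28 + 7*(1 + 2*b*(-1 + g))**2)
h(k, C) = 2*C
h(-11, -4)*(36 + f(-8, -10)) = (2*(-4))*(36 + (28 + 7*(1 - 2*(-8) + 2*(-8)*(-10))**2)) = -8*(36 + (28 + 7*(1 + 16 + 160)**2)) = -8*(36 + (28 + 7*177**2)) = -8*(36 + (28 + 7*31329)) = -8*(36 + (28 + 219303)) = -8*(36 + 219331) = -8*219367 = -1754936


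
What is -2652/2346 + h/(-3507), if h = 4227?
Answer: -62801/26887 ≈ -2.3357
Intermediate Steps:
-2652/2346 + h/(-3507) = -2652/2346 + 4227/(-3507) = -2652*1/2346 + 4227*(-1/3507) = -26/23 - 1409/1169 = -62801/26887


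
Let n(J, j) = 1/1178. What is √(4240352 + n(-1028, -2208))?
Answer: √5884268625946/1178 ≈ 2059.2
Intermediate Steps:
n(J, j) = 1/1178
√(4240352 + n(-1028, -2208)) = √(4240352 + 1/1178) = √(4995134657/1178) = √5884268625946/1178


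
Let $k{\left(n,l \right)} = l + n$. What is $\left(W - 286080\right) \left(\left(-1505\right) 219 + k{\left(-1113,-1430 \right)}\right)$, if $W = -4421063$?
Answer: $1563421061734$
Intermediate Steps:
$\left(W - 286080\right) \left(\left(-1505\right) 219 + k{\left(-1113,-1430 \right)}\right) = \left(-4421063 - 286080\right) \left(\left(-1505\right) 219 - 2543\right) = - 4707143 \left(-329595 - 2543\right) = \left(-4707143\right) \left(-332138\right) = 1563421061734$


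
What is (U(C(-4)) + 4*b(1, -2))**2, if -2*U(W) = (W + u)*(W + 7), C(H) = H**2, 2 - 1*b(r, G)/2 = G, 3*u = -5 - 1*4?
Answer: 55225/4 ≈ 13806.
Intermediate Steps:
u = -3 (u = (-5 - 1*4)/3 = (-5 - 4)/3 = (1/3)*(-9) = -3)
b(r, G) = 4 - 2*G
U(W) = -(-3 + W)*(7 + W)/2 (U(W) = -(W - 3)*(W + 7)/2 = -(-3 + W)*(7 + W)/2)
(U(C(-4)) + 4*b(1, -2))**2 = ((21/2 - 2*(-4)**2 - ((-4)**2)**2/2) + 4*(4 - 2*(-2)))**2 = ((21/2 - 2*16 - 1/2*16**2) + 4*(4 + 4))**2 = ((21/2 - 32 - 1/2*256) + 4*8)**2 = ((21/2 - 32 - 128) + 32)**2 = (-299/2 + 32)**2 = (-235/2)**2 = 55225/4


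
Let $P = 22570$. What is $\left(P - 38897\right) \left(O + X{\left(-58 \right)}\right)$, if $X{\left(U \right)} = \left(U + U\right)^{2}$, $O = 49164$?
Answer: $-1022396740$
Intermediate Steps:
$X{\left(U \right)} = 4 U^{2}$ ($X{\left(U \right)} = \left(2 U\right)^{2} = 4 U^{2}$)
$\left(P - 38897\right) \left(O + X{\left(-58 \right)}\right) = \left(22570 - 38897\right) \left(49164 + 4 \left(-58\right)^{2}\right) = - 16327 \left(49164 + 4 \cdot 3364\right) = - 16327 \left(49164 + 13456\right) = \left(-16327\right) 62620 = -1022396740$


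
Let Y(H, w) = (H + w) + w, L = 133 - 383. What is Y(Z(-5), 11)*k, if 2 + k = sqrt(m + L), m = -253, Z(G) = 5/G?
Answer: -42 + 21*I*sqrt(503) ≈ -42.0 + 470.98*I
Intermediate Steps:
L = -250
Y(H, w) = H + 2*w
k = -2 + I*sqrt(503) (k = -2 + sqrt(-253 - 250) = -2 + sqrt(-503) = -2 + I*sqrt(503) ≈ -2.0 + 22.428*I)
Y(Z(-5), 11)*k = (5/(-5) + 2*11)*(-2 + I*sqrt(503)) = (5*(-1/5) + 22)*(-2 + I*sqrt(503)) = (-1 + 22)*(-2 + I*sqrt(503)) = 21*(-2 + I*sqrt(503)) = -42 + 21*I*sqrt(503)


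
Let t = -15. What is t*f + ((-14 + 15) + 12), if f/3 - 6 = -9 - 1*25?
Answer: 1273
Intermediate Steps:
f = -84 (f = 18 + 3*(-9 - 1*25) = 18 + 3*(-9 - 25) = 18 + 3*(-34) = 18 - 102 = -84)
t*f + ((-14 + 15) + 12) = -15*(-84) + ((-14 + 15) + 12) = 1260 + (1 + 12) = 1260 + 13 = 1273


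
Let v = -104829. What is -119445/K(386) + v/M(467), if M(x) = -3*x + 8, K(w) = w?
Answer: -125922891/537698 ≈ -234.19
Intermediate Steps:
M(x) = 8 - 3*x
-119445/K(386) + v/M(467) = -119445/386 - 104829/(8 - 3*467) = -119445*1/386 - 104829/(8 - 1401) = -119445/386 - 104829/(-1393) = -119445/386 - 104829*(-1/1393) = -119445/386 + 104829/1393 = -125922891/537698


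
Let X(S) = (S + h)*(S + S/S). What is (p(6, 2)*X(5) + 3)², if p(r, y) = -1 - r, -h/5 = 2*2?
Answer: 400689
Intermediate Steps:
h = -20 (h = -10*2 = -5*4 = -20)
X(S) = (1 + S)*(-20 + S) (X(S) = (S - 20)*(S + S/S) = (-20 + S)*(S + 1) = (-20 + S)*(1 + S) = (1 + S)*(-20 + S))
(p(6, 2)*X(5) + 3)² = ((-1 - 1*6)*(-20 + 5² - 19*5) + 3)² = ((-1 - 6)*(-20 + 25 - 95) + 3)² = (-7*(-90) + 3)² = (630 + 3)² = 633² = 400689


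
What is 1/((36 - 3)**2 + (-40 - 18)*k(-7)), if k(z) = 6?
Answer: 1/741 ≈ 0.0013495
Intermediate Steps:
1/((36 - 3)**2 + (-40 - 18)*k(-7)) = 1/((36 - 3)**2 + (-40 - 18)*6) = 1/(33**2 - 58*6) = 1/(1089 - 348) = 1/741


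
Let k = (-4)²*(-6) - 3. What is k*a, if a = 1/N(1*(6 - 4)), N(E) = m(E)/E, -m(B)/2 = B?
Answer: 99/2 ≈ 49.500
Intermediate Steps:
m(B) = -2*B
N(E) = -2 (N(E) = (-2*E)/E = -2)
a = -½ (a = 1/(-2) = -½ ≈ -0.50000)
k = -99 (k = 16*(-6) - 3 = -96 - 3 = -99)
k*a = -99*(-½) = 99/2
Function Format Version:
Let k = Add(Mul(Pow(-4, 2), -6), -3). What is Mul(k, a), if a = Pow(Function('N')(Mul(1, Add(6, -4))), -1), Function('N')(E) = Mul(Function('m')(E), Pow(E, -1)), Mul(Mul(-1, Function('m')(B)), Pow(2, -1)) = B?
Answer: Rational(99, 2) ≈ 49.500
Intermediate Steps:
Function('m')(B) = Mul(-2, B)
Function('N')(E) = -2 (Function('N')(E) = Mul(Mul(-2, E), Pow(E, -1)) = -2)
a = Rational(-1, 2) (a = Pow(-2, -1) = Rational(-1, 2) ≈ -0.50000)
k = -99 (k = Add(Mul(16, -6), -3) = Add(-96, -3) = -99)
Mul(k, a) = Mul(-99, Rational(-1, 2)) = Rational(99, 2)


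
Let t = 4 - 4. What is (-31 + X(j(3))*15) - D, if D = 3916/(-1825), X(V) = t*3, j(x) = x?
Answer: -52659/1825 ≈ -28.854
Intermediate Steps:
t = 0
X(V) = 0 (X(V) = 0*3 = 0)
D = -3916/1825 (D = 3916*(-1/1825) = -3916/1825 ≈ -2.1458)
(-31 + X(j(3))*15) - D = (-31 + 0*15) - 1*(-3916/1825) = (-31 + 0) + 3916/1825 = -31 + 3916/1825 = -52659/1825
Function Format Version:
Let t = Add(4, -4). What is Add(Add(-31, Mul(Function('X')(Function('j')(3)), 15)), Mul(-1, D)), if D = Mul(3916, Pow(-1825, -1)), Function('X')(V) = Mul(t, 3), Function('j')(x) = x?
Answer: Rational(-52659, 1825) ≈ -28.854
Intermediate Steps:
t = 0
Function('X')(V) = 0 (Function('X')(V) = Mul(0, 3) = 0)
D = Rational(-3916, 1825) (D = Mul(3916, Rational(-1, 1825)) = Rational(-3916, 1825) ≈ -2.1458)
Add(Add(-31, Mul(Function('X')(Function('j')(3)), 15)), Mul(-1, D)) = Add(Add(-31, Mul(0, 15)), Mul(-1, Rational(-3916, 1825))) = Add(Add(-31, 0), Rational(3916, 1825)) = Add(-31, Rational(3916, 1825)) = Rational(-52659, 1825)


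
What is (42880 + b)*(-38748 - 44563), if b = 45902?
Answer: -7396517202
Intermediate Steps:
(42880 + b)*(-38748 - 44563) = (42880 + 45902)*(-38748 - 44563) = 88782*(-83311) = -7396517202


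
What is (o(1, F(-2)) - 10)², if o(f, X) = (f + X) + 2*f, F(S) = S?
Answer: 81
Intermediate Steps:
o(f, X) = X + 3*f (o(f, X) = (X + f) + 2*f = X + 3*f)
(o(1, F(-2)) - 10)² = ((-2 + 3*1) - 10)² = ((-2 + 3) - 10)² = (1 - 10)² = (-9)² = 81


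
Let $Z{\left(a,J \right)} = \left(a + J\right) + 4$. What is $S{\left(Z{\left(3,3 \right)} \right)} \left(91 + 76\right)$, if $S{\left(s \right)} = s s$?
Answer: $16700$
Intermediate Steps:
$Z{\left(a,J \right)} = 4 + J + a$ ($Z{\left(a,J \right)} = \left(J + a\right) + 4 = 4 + J + a$)
$S{\left(s \right)} = s^{2}$
$S{\left(Z{\left(3,3 \right)} \right)} \left(91 + 76\right) = \left(4 + 3 + 3\right)^{2} \left(91 + 76\right) = 10^{2} \cdot 167 = 100 \cdot 167 = 16700$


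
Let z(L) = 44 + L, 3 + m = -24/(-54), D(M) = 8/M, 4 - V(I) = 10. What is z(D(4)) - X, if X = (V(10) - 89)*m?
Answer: -1771/9 ≈ -196.78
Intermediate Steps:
V(I) = -6 (V(I) = 4 - 1*10 = 4 - 10 = -6)
m = -23/9 (m = -3 - 24/(-54) = -3 - 24*(-1/54) = -3 + 4/9 = -23/9 ≈ -2.5556)
X = 2185/9 (X = (-6 - 89)*(-23/9) = -95*(-23/9) = 2185/9 ≈ 242.78)
z(D(4)) - X = (44 + 8/4) - 1*2185/9 = (44 + 8*(¼)) - 2185/9 = (44 + 2) - 2185/9 = 46 - 2185/9 = -1771/9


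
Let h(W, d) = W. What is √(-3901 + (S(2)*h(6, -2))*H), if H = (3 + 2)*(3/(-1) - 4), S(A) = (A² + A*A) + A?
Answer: I*√6001 ≈ 77.466*I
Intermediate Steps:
S(A) = A + 2*A² (S(A) = (A² + A²) + A = 2*A² + A = A + 2*A²)
H = -35 (H = 5*(3*(-1) - 4) = 5*(-3 - 4) = 5*(-7) = -35)
√(-3901 + (S(2)*h(6, -2))*H) = √(-3901 + ((2*(1 + 2*2))*6)*(-35)) = √(-3901 + ((2*(1 + 4))*6)*(-35)) = √(-3901 + ((2*5)*6)*(-35)) = √(-3901 + (10*6)*(-35)) = √(-3901 + 60*(-35)) = √(-3901 - 2100) = √(-6001) = I*√6001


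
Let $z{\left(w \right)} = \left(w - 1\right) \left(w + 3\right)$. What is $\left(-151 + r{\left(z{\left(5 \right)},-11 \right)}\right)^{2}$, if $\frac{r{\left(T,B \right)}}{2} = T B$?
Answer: $731025$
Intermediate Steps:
$z{\left(w \right)} = \left(-1 + w\right) \left(3 + w\right)$
$r{\left(T,B \right)} = 2 B T$ ($r{\left(T,B \right)} = 2 T B = 2 B T$)
$\left(-151 + r{\left(z{\left(5 \right)},-11 \right)}\right)^{2} = \left(-151 + 2 \left(-11\right) \left(-3 + 5^{2} + 2 \cdot 5\right)\right)^{2} = \left(-151 + 2 \left(-11\right) \left(-3 + 25 + 10\right)\right)^{2} = \left(-151 + 2 \left(-11\right) 32\right)^{2} = \left(-151 - 704\right)^{2} = \left(-855\right)^{2} = 731025$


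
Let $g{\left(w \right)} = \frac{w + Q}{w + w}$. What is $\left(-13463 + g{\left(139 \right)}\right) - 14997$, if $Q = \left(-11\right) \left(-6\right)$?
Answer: $- \frac{7911675}{278} \approx -28459.0$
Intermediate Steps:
$Q = 66$
$g{\left(w \right)} = \frac{66 + w}{2 w}$ ($g{\left(w \right)} = \frac{w + 66}{w + w} = \frac{66 + w}{2 w}$)
$\left(-13463 + g{\left(139 \right)}\right) - 14997 = \left(-13463 + \frac{66 + 139}{2 \cdot 139}\right) - 14997 = \left(-13463 + \frac{1}{2} \cdot \frac{1}{139} \cdot 205\right) - 14997 = \left(-13463 + \frac{205}{278}\right) - 14997 = - \frac{3742509}{278} - 14997 = - \frac{7911675}{278}$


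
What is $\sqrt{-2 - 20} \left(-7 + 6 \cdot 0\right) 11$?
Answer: $- 77 i \sqrt{22} \approx - 361.16 i$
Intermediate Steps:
$\sqrt{-2 - 20} \left(-7 + 6 \cdot 0\right) 11 = \sqrt{-22} \left(-7 + 0\right) 11 = i \sqrt{22} \left(\left(-7\right) 11\right) = i \sqrt{22} \left(-77\right) = - 77 i \sqrt{22}$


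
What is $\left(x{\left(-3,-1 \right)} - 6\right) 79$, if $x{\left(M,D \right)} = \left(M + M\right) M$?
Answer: $948$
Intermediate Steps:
$x{\left(M,D \right)} = 2 M^{2}$ ($x{\left(M,D \right)} = 2 M M = 2 M^{2}$)
$\left(x{\left(-3,-1 \right)} - 6\right) 79 = \left(2 \left(-3\right)^{2} - 6\right) 79 = \left(2 \cdot 9 - 6\right) 79 = \left(18 - 6\right) 79 = 12 \cdot 79 = 948$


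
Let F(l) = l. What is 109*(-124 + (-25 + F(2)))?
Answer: -16023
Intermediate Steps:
109*(-124 + (-25 + F(2))) = 109*(-124 + (-25 + 2)) = 109*(-124 - 23) = 109*(-147) = -16023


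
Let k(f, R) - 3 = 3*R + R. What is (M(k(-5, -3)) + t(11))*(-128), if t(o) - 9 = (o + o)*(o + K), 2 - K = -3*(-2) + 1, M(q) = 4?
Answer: -18560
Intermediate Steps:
k(f, R) = 3 + 4*R (k(f, R) = 3 + (3*R + R) = 3 + 4*R)
K = -5 (K = 2 - (-3*(-2) + 1) = 2 - (6 + 1) = 2 - 1*7 = 2 - 7 = -5)
t(o) = 9 + 2*o*(-5 + o) (t(o) = 9 + (o + o)*(o - 5) = 9 + (2*o)*(-5 + o) = 9 + 2*o*(-5 + o))
(M(k(-5, -3)) + t(11))*(-128) = (4 + (9 - 10*11 + 2*11²))*(-128) = (4 + (9 - 110 + 2*121))*(-128) = (4 + (9 - 110 + 242))*(-128) = (4 + 141)*(-128) = 145*(-128) = -18560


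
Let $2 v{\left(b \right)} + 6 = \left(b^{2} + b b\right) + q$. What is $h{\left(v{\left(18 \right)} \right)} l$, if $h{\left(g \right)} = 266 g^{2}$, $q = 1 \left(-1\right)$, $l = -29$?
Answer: $- \frac{1584768017}{2} \approx -7.9238 \cdot 10^{8}$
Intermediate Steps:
$q = -1$
$v{\left(b \right)} = - \frac{7}{2} + b^{2}$ ($v{\left(b \right)} = -3 + \frac{\left(b^{2} + b b\right) - 1}{2} = -3 + \frac{\left(b^{2} + b^{2}\right) - 1}{2} = -3 + \frac{2 b^{2} - 1}{2} = -3 + \frac{-1 + 2 b^{2}}{2} = -3 + \left(- \frac{1}{2} + b^{2}\right) = - \frac{7}{2} + b^{2}$)
$h{\left(v{\left(18 \right)} \right)} l = 266 \left(- \frac{7}{2} + 18^{2}\right)^{2} \left(-29\right) = 266 \left(- \frac{7}{2} + 324\right)^{2} \left(-29\right) = 266 \left(\frac{641}{2}\right)^{2} \left(-29\right) = 266 \cdot \frac{410881}{4} \left(-29\right) = \frac{54647173}{2} \left(-29\right) = - \frac{1584768017}{2}$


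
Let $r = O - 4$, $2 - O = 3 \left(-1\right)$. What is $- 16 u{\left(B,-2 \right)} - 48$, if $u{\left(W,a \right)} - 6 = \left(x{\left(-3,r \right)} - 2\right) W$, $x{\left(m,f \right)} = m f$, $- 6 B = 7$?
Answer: $- \frac{712}{3} \approx -237.33$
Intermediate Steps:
$B = - \frac{7}{6}$ ($B = \left(- \frac{1}{6}\right) 7 = - \frac{7}{6} \approx -1.1667$)
$O = 5$ ($O = 2 - 3 \left(-1\right) = 2 - -3 = 2 + 3 = 5$)
$r = 1$ ($r = 5 - 4 = 1$)
$x{\left(m,f \right)} = f m$
$u{\left(W,a \right)} = 6 - 5 W$ ($u{\left(W,a \right)} = 6 + \left(1 \left(-3\right) - 2\right) W = 6 + \left(-3 - 2\right) W = 6 - 5 W$)
$- 16 u{\left(B,-2 \right)} - 48 = - 16 \left(6 - - \frac{35}{6}\right) - 48 = - 16 \left(6 + \frac{35}{6}\right) - 48 = \left(-16\right) \frac{71}{6} - 48 = - \frac{568}{3} - 48 = - \frac{712}{3}$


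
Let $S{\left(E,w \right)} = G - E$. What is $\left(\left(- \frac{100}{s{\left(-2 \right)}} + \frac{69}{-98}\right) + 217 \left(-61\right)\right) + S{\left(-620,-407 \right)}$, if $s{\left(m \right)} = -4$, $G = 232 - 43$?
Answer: $- \frac{1215563}{98} \approx -12404.0$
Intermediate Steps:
$G = 189$
$S{\left(E,w \right)} = 189 - E$
$\left(\left(- \frac{100}{s{\left(-2 \right)}} + \frac{69}{-98}\right) + 217 \left(-61\right)\right) + S{\left(-620,-407 \right)} = \left(\left(- \frac{100}{-4} + \frac{69}{-98}\right) + 217 \left(-61\right)\right) + \left(189 - -620\right) = \left(\left(\left(-100\right) \left(- \frac{1}{4}\right) + 69 \left(- \frac{1}{98}\right)\right) - 13237\right) + \left(189 + 620\right) = \left(\left(25 - \frac{69}{98}\right) - 13237\right) + 809 = \left(\frac{2381}{98} - 13237\right) + 809 = - \frac{1294845}{98} + 809 = - \frac{1215563}{98}$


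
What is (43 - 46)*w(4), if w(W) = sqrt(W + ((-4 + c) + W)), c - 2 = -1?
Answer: -3*sqrt(5) ≈ -6.7082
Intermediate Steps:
c = 1 (c = 2 - 1 = 1)
w(W) = sqrt(-3 + 2*W) (w(W) = sqrt(W + ((-4 + 1) + W)) = sqrt(W + (-3 + W)) = sqrt(-3 + 2*W))
(43 - 46)*w(4) = (43 - 46)*sqrt(-3 + 2*4) = -3*sqrt(-3 + 8) = -3*sqrt(5)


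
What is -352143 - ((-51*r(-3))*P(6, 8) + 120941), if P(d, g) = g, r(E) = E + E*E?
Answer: -470636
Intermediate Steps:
r(E) = E + E**2
-352143 - ((-51*r(-3))*P(6, 8) + 120941) = -352143 - (-(-153)*(1 - 3)*8 + 120941) = -352143 - (-(-153)*(-2)*8 + 120941) = -352143 - (-51*6*8 + 120941) = -352143 - (-306*8 + 120941) = -352143 - (-2448 + 120941) = -352143 - 1*118493 = -352143 - 118493 = -470636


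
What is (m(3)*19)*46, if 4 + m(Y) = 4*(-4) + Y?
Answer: -14858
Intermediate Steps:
m(Y) = -20 + Y (m(Y) = -4 + (4*(-4) + Y) = -4 + (-16 + Y) = -20 + Y)
(m(3)*19)*46 = ((-20 + 3)*19)*46 = -17*19*46 = -323*46 = -14858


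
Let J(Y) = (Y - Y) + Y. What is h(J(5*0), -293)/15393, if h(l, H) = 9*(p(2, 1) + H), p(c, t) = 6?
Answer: -123/733 ≈ -0.16780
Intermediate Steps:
J(Y) = Y (J(Y) = 0 + Y = Y)
h(l, H) = 54 + 9*H (h(l, H) = 9*(6 + H) = 54 + 9*H)
h(J(5*0), -293)/15393 = (54 + 9*(-293))/15393 = (54 - 2637)*(1/15393) = -2583*1/15393 = -123/733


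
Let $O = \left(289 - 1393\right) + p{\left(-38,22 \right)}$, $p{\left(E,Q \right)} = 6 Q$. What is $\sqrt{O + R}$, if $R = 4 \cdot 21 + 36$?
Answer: $2 i \sqrt{213} \approx 29.189 i$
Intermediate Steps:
$O = -972$ ($O = \left(289 - 1393\right) + 6 \cdot 22 = -1104 + 132 = -972$)
$R = 120$ ($R = 84 + 36 = 120$)
$\sqrt{O + R} = \sqrt{-972 + 120} = \sqrt{-852} = 2 i \sqrt{213}$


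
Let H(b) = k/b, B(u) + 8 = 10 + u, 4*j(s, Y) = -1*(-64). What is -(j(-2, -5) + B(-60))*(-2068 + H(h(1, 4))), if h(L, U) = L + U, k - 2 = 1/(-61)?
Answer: -26485998/305 ≈ -86839.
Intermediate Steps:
k = 121/61 (k = 2 + 1/(-61) = 2 - 1/61 = 121/61 ≈ 1.9836)
j(s, Y) = 16 (j(s, Y) = (-1*(-64))/4 = (¼)*64 = 16)
B(u) = 2 + u (B(u) = -8 + (10 + u) = 2 + u)
H(b) = 121/(61*b)
-(j(-2, -5) + B(-60))*(-2068 + H(h(1, 4))) = -(16 + (2 - 60))*(-2068 + 121/(61*(1 + 4))) = -(16 - 58)*(-2068 + (121/61)/5) = -(-42)*(-2068 + (121/61)*(⅕)) = -(-42)*(-2068 + 121/305) = -(-42)*(-630619)/305 = -1*26485998/305 = -26485998/305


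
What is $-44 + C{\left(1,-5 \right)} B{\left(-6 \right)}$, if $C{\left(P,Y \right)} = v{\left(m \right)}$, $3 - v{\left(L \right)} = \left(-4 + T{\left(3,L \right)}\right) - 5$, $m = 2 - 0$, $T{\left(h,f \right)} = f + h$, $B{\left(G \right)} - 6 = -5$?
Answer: $-37$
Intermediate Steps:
$B{\left(G \right)} = 1$ ($B{\left(G \right)} = 6 - 5 = 1$)
$m = 2$ ($m = 2 + 0 = 2$)
$v{\left(L \right)} = 9 - L$ ($v{\left(L \right)} = 3 - \left(\left(-4 + \left(L + 3\right)\right) - 5\right) = 3 - \left(\left(-4 + \left(3 + L\right)\right) - 5\right) = 3 - \left(\left(-1 + L\right) - 5\right) = 3 - \left(-6 + L\right) = 9 - L$)
$C{\left(P,Y \right)} = 7$ ($C{\left(P,Y \right)} = 9 - 2 = 7$)
$-44 + C{\left(1,-5 \right)} B{\left(-6 \right)} = -44 + 7 \cdot 1 = -44 + 7 = -37$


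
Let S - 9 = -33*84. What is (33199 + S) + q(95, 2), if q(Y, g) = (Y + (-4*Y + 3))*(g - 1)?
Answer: 30154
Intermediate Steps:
q(Y, g) = (-1 + g)*(3 - 3*Y) (q(Y, g) = (Y + (3 - 4*Y))*(-1 + g) = (3 - 3*Y)*(-1 + g) = (-1 + g)*(3 - 3*Y))
S = -2763 (S = 9 - 33*84 = 9 - 2772 = -2763)
(33199 + S) + q(95, 2) = (33199 - 2763) + (-3 + 3*95 + 3*2 - 3*95*2) = 30436 + (-3 + 285 + 6 - 570) = 30436 - 282 = 30154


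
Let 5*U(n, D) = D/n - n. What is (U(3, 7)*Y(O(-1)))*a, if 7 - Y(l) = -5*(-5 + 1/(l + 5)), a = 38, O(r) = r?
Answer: 1273/15 ≈ 84.867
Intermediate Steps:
U(n, D) = -n/5 + D/(5*n) (U(n, D) = (D/n - n)/5 = (-n + D/n)/5 = -n/5 + D/(5*n))
Y(l) = -18 + 5/(5 + l) (Y(l) = 7 - (-5)*(-5 + 1/(l + 5)) = 7 - (-5)*(-5 + 1/(5 + l)) = 7 - (25 - 5/(5 + l)) = 7 + (-25 + 5/(5 + l)) = -18 + 5/(5 + l))
(U(3, 7)*Y(O(-1)))*a = (((1/5)*(7 - 1*3**2)/3)*((-85 - 18*(-1))/(5 - 1)))*38 = (((1/5)*(1/3)*(7 - 1*9))*((-85 + 18)/4))*38 = (((1/5)*(1/3)*(7 - 9))*((1/4)*(-67)))*38 = (((1/5)*(1/3)*(-2))*(-67/4))*38 = -2/15*(-67/4)*38 = (67/30)*38 = 1273/15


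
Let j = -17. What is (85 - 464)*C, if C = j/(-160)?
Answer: -6443/160 ≈ -40.269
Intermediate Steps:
C = 17/160 (C = -17/(-160) = -17*(-1/160) = 17/160 ≈ 0.10625)
(85 - 464)*C = (85 - 464)*(17/160) = -379*17/160 = -6443/160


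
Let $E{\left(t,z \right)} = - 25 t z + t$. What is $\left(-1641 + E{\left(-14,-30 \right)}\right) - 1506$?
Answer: $-13661$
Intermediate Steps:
$E{\left(t,z \right)} = t - 25 t z$ ($E{\left(t,z \right)} = - 25 t z + t = t - 25 t z$)
$\left(-1641 + E{\left(-14,-30 \right)}\right) - 1506 = \left(-1641 - 14 \left(1 - -750\right)\right) - 1506 = \left(-1641 - 14 \left(1 + 750\right)\right) - 1506 = \left(-1641 - 10514\right) - 1506 = -12155 - 1506 = -13661$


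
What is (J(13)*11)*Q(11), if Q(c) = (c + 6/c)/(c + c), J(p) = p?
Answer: 1651/22 ≈ 75.045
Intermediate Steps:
Q(c) = (c + 6/c)/(2*c) (Q(c) = (c + 6/c)/((2*c)) = (c + 6/c)*(1/(2*c)) = (c + 6/c)/(2*c))
(J(13)*11)*Q(11) = (13*11)*(1/2 + 3/11**2) = 143*(1/2 + 3*(1/121)) = 143*(1/2 + 3/121) = 143*(127/242) = 1651/22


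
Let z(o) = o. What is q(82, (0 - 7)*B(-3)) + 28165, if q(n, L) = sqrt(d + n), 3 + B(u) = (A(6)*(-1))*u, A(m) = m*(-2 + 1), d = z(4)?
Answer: 28165 + sqrt(86) ≈ 28174.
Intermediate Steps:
d = 4
A(m) = -m (A(m) = m*(-1) = -m)
B(u) = -3 + 6*u (B(u) = -3 + (-1*6*(-1))*u = -3 + (-6*(-1))*u = -3 + 6*u)
q(n, L) = sqrt(4 + n)
q(82, (0 - 7)*B(-3)) + 28165 = sqrt(4 + 82) + 28165 = sqrt(86) + 28165 = 28165 + sqrt(86)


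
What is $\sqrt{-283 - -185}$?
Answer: $7 i \sqrt{2} \approx 9.8995 i$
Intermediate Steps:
$\sqrt{-283 - -185} = \sqrt{-283 + \left(-1270 + 1455\right)} = \sqrt{-283 + 185} = \sqrt{-98} = 7 i \sqrt{2}$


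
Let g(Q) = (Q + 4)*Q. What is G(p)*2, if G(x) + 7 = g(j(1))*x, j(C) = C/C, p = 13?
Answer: 116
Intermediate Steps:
j(C) = 1
g(Q) = Q*(4 + Q) (g(Q) = (4 + Q)*Q = Q*(4 + Q))
G(x) = -7 + 5*x (G(x) = -7 + (1*(4 + 1))*x = -7 + (1*5)*x = -7 + 5*x)
G(p)*2 = (-7 + 5*13)*2 = (-7 + 65)*2 = 58*2 = 116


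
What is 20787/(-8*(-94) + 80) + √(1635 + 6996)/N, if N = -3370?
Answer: 1599/64 - 3*√959/3370 ≈ 24.957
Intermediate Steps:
20787/(-8*(-94) + 80) + √(1635 + 6996)/N = 20787/(-8*(-94) + 80) + √(1635 + 6996)/(-3370) = 20787/(752 + 80) + √8631*(-1/3370) = 20787/832 + (3*√959)*(-1/3370) = 20787*(1/832) - 3*√959/3370 = 1599/64 - 3*√959/3370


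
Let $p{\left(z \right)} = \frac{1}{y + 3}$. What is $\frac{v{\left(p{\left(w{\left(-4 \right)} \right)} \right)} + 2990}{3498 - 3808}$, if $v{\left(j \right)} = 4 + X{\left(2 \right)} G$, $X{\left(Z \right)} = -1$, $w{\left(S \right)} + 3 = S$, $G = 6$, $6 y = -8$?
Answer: $- \frac{1494}{155} \approx -9.6387$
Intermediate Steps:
$y = - \frac{4}{3}$ ($y = \frac{1}{6} \left(-8\right) = - \frac{4}{3} \approx -1.3333$)
$w{\left(S \right)} = -3 + S$
$p{\left(z \right)} = \frac{3}{5}$ ($p{\left(z \right)} = \frac{1}{- \frac{4}{3} + 3} = \frac{1}{\frac{5}{3}} = \frac{3}{5}$)
$v{\left(j \right)} = -2$ ($v{\left(j \right)} = 4 - 6 = -2$)
$\frac{v{\left(p{\left(w{\left(-4 \right)} \right)} \right)} + 2990}{3498 - 3808} = \frac{-2 + 2990}{3498 - 3808} = \frac{2988}{-310} = 2988 \left(- \frac{1}{310}\right) = - \frac{1494}{155}$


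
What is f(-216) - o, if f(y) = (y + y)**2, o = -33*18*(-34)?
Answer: 166428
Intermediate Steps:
o = 20196 (o = -594*(-34) = 20196)
f(y) = 4*y**2 (f(y) = (2*y)**2 = 4*y**2)
f(-216) - o = 4*(-216)**2 - 1*20196 = 4*46656 - 20196 = 186624 - 20196 = 166428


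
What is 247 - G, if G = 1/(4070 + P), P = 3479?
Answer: 1864602/7549 ≈ 247.00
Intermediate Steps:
G = 1/7549 (G = 1/(4070 + 3479) = 1/7549 ≈ 0.00013247)
247 - G = 247 - 1*1/7549 = 247 - 1/7549 = 1864602/7549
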